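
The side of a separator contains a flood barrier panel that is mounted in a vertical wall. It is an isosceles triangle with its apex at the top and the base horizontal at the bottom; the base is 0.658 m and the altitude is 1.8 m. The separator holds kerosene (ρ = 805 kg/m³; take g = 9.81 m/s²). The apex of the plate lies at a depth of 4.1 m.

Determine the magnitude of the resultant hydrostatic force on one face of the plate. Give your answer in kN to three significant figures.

F ≈ 24.8 kN

γ = ρg = 805 × 9.81 / 1000 = 7.89705 kN/m³.
With the apex up, the centroid sits 2h/3 = 2 × 1.8/3 = 1.2 m below the apex, so the centroid depth is h_c = 4.1 + 1.2 = 5.3 m.
A = ½ × 0.658 × 1.8 = 0.5922 m².
Resultant F = γ·h_c·A = 7.89705 × 5.3 × 0.5922 = 24.7862 kN.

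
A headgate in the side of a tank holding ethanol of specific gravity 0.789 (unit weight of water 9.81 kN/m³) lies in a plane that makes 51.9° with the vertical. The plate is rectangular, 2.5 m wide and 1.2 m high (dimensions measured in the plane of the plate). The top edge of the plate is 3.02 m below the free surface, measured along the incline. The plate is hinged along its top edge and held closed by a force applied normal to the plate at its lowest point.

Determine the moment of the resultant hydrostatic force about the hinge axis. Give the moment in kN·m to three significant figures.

γ = 0.789 × 9.81 = 7.74009 kN/m³.
The plate makes 51.9° with the vertical, i.e. θ = 90° − 51.9° = 38.1° to the horizontal. Measuring y along the incline from the free-surface line, vertical depth h = y·sinθ with sinθ = 0.617036.
The centroid lies 1.2/2 = 0.6 m below the top edge, so y_c = 3.02 + 0.6 = 3.62 m and h_c = 3.62 × 0.617036 = 2.23367 m.
A = 2.5 × 1.2 = 3 m².
Resultant F = γ·h_c·A = 7.74009 × 2.23367 × 3 = 51.8664 kN.
I_c = b·h³/12 = 2.5 × 1.2³/12 = 0.36 m⁴.
Centre of pressure: y_p = y_c + I_c/(y_c·A) = 3.62 + 0.36/(3.62 × 3) = 3.62 + 0.0331492 = 3.65315 m along the plane.
The resultant acts 0.6 + 0.0331492 = 0.633149 m (along the plate) below the hinge at the top edge, so the moment about the hinge is M = F × 0.633149 = 51.8664 × 0.633149 = 32.8392 kN·m.

M ≈ 32.8 kN·m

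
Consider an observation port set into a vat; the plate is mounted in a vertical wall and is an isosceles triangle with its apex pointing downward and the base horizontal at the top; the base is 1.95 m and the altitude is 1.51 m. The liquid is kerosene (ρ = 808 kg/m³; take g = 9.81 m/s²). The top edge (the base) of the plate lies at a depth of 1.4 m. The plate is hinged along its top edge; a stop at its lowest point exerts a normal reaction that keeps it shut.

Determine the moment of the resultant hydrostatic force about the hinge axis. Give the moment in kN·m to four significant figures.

γ = ρg = 808 × 9.81 / 1000 = 7.92648 kN/m³.
With the apex down, the centroid sits h/3 = 1.51/3 = 0.503333 m below the base (the top edge), so the centroid depth is h_c = 1.4 + 0.503333 = 1.90333 m.
A = ½ × 1.95 × 1.51 = 1.47225 m².
Resultant F = γ·h_c·A = 7.92648 × 1.90333 × 1.47225 = 22.2114 kN.
I_c = b·h³/36 = 1.95 × 1.51³/36 = 0.186493 m⁴.
Centre of pressure: y_p = y_c + I_c/(y_c·A) = 1.90333 + 0.186493/(1.90333 × 1.47225) = 1.90333 + 0.0665529 = 1.96988 m along the plane.
The resultant acts 0.503333 + 0.0665529 = 0.569886 m (along the plate) below the hinge at the top edge, so the moment about the hinge is M = F × 0.569886 = 22.2114 × 0.569886 = 12.658 kN·m.

M ≈ 12.66 kN·m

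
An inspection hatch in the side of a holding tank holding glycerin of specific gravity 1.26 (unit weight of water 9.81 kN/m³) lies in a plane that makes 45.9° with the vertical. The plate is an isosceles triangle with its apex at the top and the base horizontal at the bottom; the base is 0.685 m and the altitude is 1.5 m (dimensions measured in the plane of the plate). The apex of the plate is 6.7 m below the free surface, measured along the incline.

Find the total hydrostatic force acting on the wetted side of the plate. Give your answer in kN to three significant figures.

γ = 1.26 × 9.81 = 12.3606 kN/m³.
The plate makes 45.9° with the vertical, i.e. θ = 90° − 45.9° = 44.1° to the horizontal. Measuring y along the incline from the free-surface line, vertical depth h = y·sinθ with sinθ = 0.695913.
With the apex up, the centroid sits 2h/3 = 2 × 1.5/3 = 1 m below the apex, so y_c = 6.7 + 1 = 7.7 m and h_c = 7.7 × 0.695913 = 5.35853 m.
A = ½ × 0.685 × 1.5 = 0.51375 m².
Resultant F = γ·h_c·A = 12.3606 × 5.35853 × 0.51375 = 34.028 kN.

F ≈ 34.0 kN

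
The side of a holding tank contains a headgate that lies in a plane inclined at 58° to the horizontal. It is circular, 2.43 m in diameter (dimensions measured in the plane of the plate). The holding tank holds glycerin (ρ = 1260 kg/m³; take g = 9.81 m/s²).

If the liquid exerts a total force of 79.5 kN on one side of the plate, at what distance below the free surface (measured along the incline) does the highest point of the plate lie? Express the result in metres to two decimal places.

γ = ρg = 1260 × 9.81 / 1000 = 12.3606 kN/m³.
A = π(1.215)² = 4.6377 m².
From F = γ·h_c·A, the centroid depth is h_c = 79.5/(12.3606 × 4.6377) = 1.38684 m.
Let θ = 58° be the plate's angle to the horizontal; measure y along the incline from where the plane meets the free surface. Vertical depth h = y·sinθ with sinθ = 0.848048.
Along the incline, y_c = h_c/sinθ = 1.38684/0.848048 = 1.63533 m.
The centroid is at the centre, 1.215 m below the top of the plate, so the highest point sits at y_top = 1.63533 − 1.215 = 0.42033 m along the incline.

y_top ≈ 0.42 m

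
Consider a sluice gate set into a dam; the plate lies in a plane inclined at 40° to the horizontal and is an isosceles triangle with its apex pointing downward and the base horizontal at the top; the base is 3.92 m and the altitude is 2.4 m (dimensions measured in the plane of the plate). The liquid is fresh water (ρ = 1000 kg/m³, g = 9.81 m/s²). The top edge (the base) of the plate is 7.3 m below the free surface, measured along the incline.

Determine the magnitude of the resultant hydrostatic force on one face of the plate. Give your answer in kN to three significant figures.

γ = ρg = 1000 × 9.81 = 9810 N/m³ = 9.81 kN/m³.
Let θ = 40° be the plate's angle to the horizontal; measure y along the incline from where the plane meets the free surface. Vertical depth h = y·sinθ with sinθ = 0.642788.
With the apex down, the centroid sits h/3 = 2.4/3 = 0.8 m below the base (the top edge), so y_c = 7.3 + 0.8 = 8.1 m and h_c = 8.1 × 0.642788 = 5.20658 m.
A = ½ × 3.92 × 2.4 = 4.704 m².
Resultant F = γ·h_c·A = 9.81 × 5.20658 × 4.704 = 240.264 kN.

F ≈ 240 kN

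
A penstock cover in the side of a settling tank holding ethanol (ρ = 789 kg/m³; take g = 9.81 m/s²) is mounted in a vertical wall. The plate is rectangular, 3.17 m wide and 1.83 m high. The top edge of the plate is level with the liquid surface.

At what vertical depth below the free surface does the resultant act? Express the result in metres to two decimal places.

γ = ρg = 789 × 9.81 / 1000 = 7.74009 kN/m³.
The centroid lies 1.83/2 = 0.915 m below the top edge, so the centroid depth is h_c = 0.915 m.
A = 3.17 × 1.83 = 5.8011 m².
Resultant F = γ·h_c·A = 7.74009 × 0.915 × 5.8011 = 41.0844 kN.
I_c = b·h³/12 = 3.17 × 1.83³/12 = 1.61894 m⁴.
Centre of pressure: y_p = y_c + I_c/(y_c·A) = 0.915 + 1.61894/(0.915 × 5.8011) = 0.915 + 0.305 = 1.22 m along the plane.

h_p = 1.22 m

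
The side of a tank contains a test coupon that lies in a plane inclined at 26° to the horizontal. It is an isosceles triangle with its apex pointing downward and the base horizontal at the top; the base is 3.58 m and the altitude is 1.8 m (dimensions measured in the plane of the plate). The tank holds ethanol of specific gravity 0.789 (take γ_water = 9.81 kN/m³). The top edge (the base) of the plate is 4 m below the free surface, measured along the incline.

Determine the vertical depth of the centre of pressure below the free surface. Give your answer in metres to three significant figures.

γ = 0.789 × 9.81 = 7.74009 kN/m³.
Let θ = 26° be the plate's angle to the horizontal; measure y along the incline from where the plane meets the free surface. Vertical depth h = y·sinθ with sinθ = 0.438371.
With the apex down, the centroid sits h/3 = 1.8/3 = 0.6 m below the base (the top edge), so y_c = 4 + 0.6 = 4.6 m and h_c = 4.6 × 0.438371 = 2.01651 m.
A = ½ × 3.58 × 1.8 = 3.222 m².
Resultant F = γ·h_c·A = 7.74009 × 2.01651 × 3.222 = 50.2889 kN.
I_c = b·h³/36 = 3.58 × 1.8³/36 = 0.57996 m⁴.
Centre of pressure: y_p = y_c + I_c/(y_c·A) = 4.6 + 0.57996/(4.6 × 3.222) = 4.6 + 0.0391304 = 4.63913 m along the plane.
Vertically, h_p = y_p·sinθ = 4.63913 × 0.438371 = 2.03366 m.

h_p = 2.03 m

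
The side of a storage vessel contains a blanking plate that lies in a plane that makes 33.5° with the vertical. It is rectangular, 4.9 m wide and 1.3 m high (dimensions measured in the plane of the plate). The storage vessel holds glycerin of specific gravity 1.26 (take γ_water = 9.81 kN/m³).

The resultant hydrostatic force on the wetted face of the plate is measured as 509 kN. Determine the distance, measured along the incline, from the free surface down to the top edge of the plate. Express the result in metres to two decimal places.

y_top ≈ 7.10 m

γ = 1.26 × 9.81 = 12.3606 kN/m³.
A = 4.9 × 1.3 = 6.37 m².
From F = γ·h_c·A, the centroid depth is h_c = 509/(12.3606 × 6.37) = 6.46456 m.
The plate makes 33.5° with the vertical, i.e. θ = 90° − 33.5° = 56.5° to the horizontal. Measuring y along the incline from the free-surface line, vertical depth h = y·sinθ with sinθ = 0.833886.
Along the incline, y_c = h_c/sinθ = 6.46456/0.833886 = 7.75233 m.
The centroid lies 1.3/2 = 0.65 m below the top edge, so the top edge sits at y_top = 7.75233 − 0.65 = 7.10233 m along the incline.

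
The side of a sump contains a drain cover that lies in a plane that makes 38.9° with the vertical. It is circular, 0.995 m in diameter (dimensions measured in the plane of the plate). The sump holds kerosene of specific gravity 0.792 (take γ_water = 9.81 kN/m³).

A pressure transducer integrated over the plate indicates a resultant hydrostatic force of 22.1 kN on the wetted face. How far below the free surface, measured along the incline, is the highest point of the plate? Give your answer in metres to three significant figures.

y_top ≈ 4.20 m

γ = 0.792 × 9.81 = 7.76952 kN/m³.
A = π(0.4975)² = 0.777564 m².
From F = γ·h_c·A, the centroid depth is h_c = 22.1/(7.76952 × 0.777564) = 3.65815 m.
The plate makes 38.9° with the vertical, i.e. θ = 90° − 38.9° = 51.1° to the horizontal. Measuring y along the incline from the free-surface line, vertical depth h = y·sinθ with sinθ = 0.778243.
Along the incline, y_c = h_c/sinθ = 3.65815/0.778243 = 4.70052 m.
The centroid is at the centre, 0.4975 m below the top of the plate, so the highest point sits at y_top = 4.70052 − 0.4975 = 4.20302 m along the incline.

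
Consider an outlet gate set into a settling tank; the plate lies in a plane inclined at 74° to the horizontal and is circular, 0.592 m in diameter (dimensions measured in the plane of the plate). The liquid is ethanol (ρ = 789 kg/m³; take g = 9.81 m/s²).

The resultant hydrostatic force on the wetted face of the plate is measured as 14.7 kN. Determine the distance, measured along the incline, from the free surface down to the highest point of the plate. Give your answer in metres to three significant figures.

γ = ρg = 789 × 9.81 / 1000 = 7.74009 kN/m³.
A = π(0.296)² = 0.275254 m².
From F = γ·h_c·A, the centroid depth is h_c = 14.7/(7.74009 × 0.275254) = 6.89982 m.
Let θ = 74° be the plate's angle to the horizontal; measure y along the incline from where the plane meets the free surface. Vertical depth h = y·sinθ with sinθ = 0.961262.
Along the incline, y_c = h_c/sinθ = 6.89982/0.961262 = 7.17788 m.
The centroid is at the centre, 0.296 m below the top of the plate, so the highest point sits at y_top = 7.17788 − 0.296 = 6.88188 m along the incline.

y_top ≈ 6.88 m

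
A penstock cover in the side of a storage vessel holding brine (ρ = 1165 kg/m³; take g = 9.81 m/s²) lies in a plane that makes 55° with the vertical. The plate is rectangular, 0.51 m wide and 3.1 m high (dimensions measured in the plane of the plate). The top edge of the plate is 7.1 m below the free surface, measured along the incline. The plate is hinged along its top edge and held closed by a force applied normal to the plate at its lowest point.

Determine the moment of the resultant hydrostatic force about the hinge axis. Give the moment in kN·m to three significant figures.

M ≈ 147 kN·m

γ = ρg = 1165 × 9.81 / 1000 = 11.42865 kN/m³.
The plate makes 55° with the vertical, i.e. θ = 90° − 55° = 35° to the horizontal. Measuring y along the incline from the free-surface line, vertical depth h = y·sinθ with sinθ = 0.573576.
The centroid lies 3.1/2 = 1.55 m below the top edge, so y_c = 7.1 + 1.55 = 8.65 m and h_c = 8.65 × 0.573576 = 4.96143 m.
A = 0.51 × 3.1 = 1.581 m².
Resultant F = γ·h_c·A = 11.42865 × 4.96143 × 1.581 = 89.6466 kN.
I_c = b·h³/12 = 0.51 × 3.1³/12 = 1.26612 m⁴.
Centre of pressure: y_p = y_c + I_c/(y_c·A) = 8.65 + 1.26612/(8.65 × 1.581) = 8.65 + 0.0925821 = 8.74258 m along the plane.
The resultant acts 1.55 + 0.0925821 = 1.64258 m (along the plate) below the hinge at the top edge, so the moment about the hinge is M = F × 1.64258 = 89.6466 × 1.64258 = 147.252 kN·m.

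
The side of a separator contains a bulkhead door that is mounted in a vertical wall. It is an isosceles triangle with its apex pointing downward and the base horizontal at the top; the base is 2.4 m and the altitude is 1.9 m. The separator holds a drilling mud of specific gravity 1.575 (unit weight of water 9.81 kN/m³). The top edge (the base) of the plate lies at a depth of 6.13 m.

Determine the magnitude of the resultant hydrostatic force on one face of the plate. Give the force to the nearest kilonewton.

F ≈ 238 kN

γ = 1.575 × 9.81 = 15.45075 kN/m³.
With the apex down, the centroid sits h/3 = 1.9/3 = 0.633333 m below the base (the top edge), so the centroid depth is h_c = 6.13 + 0.633333 = 6.76333 m.
A = ½ × 2.4 × 1.9 = 2.28 m².
Resultant F = γ·h_c·A = 15.45075 × 6.76333 × 2.28 = 238.257 kN.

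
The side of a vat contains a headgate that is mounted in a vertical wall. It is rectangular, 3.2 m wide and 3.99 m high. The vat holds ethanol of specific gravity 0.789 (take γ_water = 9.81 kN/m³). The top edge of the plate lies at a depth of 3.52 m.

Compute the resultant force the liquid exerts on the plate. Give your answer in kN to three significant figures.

F ≈ 545 kN

γ = 0.789 × 9.81 = 7.74009 kN/m³.
The centroid lies 3.99/2 = 1.995 m below the top edge, so the centroid depth is h_c = 3.52 + 1.995 = 5.515 m.
A = 3.2 × 3.99 = 12.768 m².
Resultant F = γ·h_c·A = 7.74009 × 5.515 × 12.768 = 545.022 kN.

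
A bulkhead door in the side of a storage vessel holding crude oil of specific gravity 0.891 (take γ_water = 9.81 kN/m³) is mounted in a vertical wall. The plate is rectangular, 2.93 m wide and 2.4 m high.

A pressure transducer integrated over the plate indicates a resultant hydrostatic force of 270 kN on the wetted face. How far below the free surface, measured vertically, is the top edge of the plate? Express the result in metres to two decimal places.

d_top ≈ 3.19 m

γ = 0.891 × 9.81 = 8.74071 kN/m³.
A = 2.93 × 2.4 = 7.032 m².
From F = γ·h_c·A, the centroid depth is h_c = 270/(8.74071 × 7.032) = 4.39277 m.
The centroid lies 2.4/2 = 1.2 m below the top edge, so the top edge sits at h_top = 4.39277 − 1.2 = 3.19277 m below the surface.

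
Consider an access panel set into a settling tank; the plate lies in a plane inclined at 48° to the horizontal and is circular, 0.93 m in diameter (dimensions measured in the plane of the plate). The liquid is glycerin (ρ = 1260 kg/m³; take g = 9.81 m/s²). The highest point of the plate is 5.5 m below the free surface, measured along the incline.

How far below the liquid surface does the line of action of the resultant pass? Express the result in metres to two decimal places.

γ = ρg = 1260 × 9.81 / 1000 = 12.3606 kN/m³.
Let θ = 48° be the plate's angle to the horizontal; measure y along the incline from where the plane meets the free surface. Vertical depth h = y·sinθ with sinθ = 0.743145.
The centroid is at the centre, 0.465 m below the top of the plate, so y_c = 5.5 + 0.465 = 5.965 m and h_c = 5.965 × 0.743145 = 4.43286 m.
A = π(0.465)² = 0.679291 m².
Resultant F = γ·h_c·A = 12.3606 × 4.43286 × 0.679291 = 37.2203 kN.
I_c = πr⁴/4 = π × 0.465⁴/4 = 0.0367199 m⁴.
Centre of pressure: y_p = y_c + I_c/(y_c·A) = 5.965 + 0.0367199/(5.965 × 0.679291) = 5.965 + 0.00906223 = 5.97406 m along the plane.
Vertically, h_p = y_p·sinθ = 5.97406 × 0.743145 = 4.43959 m.

h_p = 4.44 m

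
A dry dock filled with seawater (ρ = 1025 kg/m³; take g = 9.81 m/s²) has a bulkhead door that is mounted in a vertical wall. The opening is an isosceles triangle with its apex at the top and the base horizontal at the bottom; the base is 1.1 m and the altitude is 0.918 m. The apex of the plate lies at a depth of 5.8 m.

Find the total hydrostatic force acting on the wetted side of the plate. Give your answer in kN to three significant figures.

γ = ρg = 1025 × 9.81 / 1000 = 10.05525 kN/m³.
With the apex up, the centroid sits 2h/3 = 2 × 0.918/3 = 0.612 m below the apex, so the centroid depth is h_c = 5.8 + 0.612 = 6.412 m.
A = ½ × 1.1 × 0.918 = 0.5049 m².
Resultant F = γ·h_c·A = 10.05525 × 6.412 × 0.5049 = 32.5531 kN.

F ≈ 32.6 kN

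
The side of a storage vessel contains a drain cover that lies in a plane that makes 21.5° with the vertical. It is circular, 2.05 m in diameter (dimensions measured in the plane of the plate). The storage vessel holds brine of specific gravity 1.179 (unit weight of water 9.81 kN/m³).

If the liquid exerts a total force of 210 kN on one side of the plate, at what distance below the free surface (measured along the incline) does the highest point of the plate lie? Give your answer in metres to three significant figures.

y_top ≈ 4.89 m

γ = 1.179 × 9.81 = 11.56599 kN/m³.
A = π(1.025)² = 3.30064 m².
From F = γ·h_c·A, the centroid depth is h_c = 210/(11.56599 × 3.30064) = 5.50096 m.
The plate makes 21.5° with the vertical, i.e. θ = 90° − 21.5° = 68.5° to the horizontal. Measuring y along the incline from the free-surface line, vertical depth h = y·sinθ with sinθ = 0.930418.
Along the incline, y_c = h_c/sinθ = 5.50096/0.930418 = 5.91235 m.
The centroid is at the centre, 1.025 m below the top of the plate, so the highest point sits at y_top = 5.91235 − 1.025 = 4.88735 m along the incline.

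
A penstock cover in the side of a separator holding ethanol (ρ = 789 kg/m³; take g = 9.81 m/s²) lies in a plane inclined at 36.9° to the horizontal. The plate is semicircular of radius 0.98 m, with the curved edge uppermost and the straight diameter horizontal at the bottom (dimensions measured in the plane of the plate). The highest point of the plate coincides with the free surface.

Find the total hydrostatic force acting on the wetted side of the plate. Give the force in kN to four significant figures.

γ = ρg = 789 × 9.81 / 1000 = 7.74009 kN/m³.
Let θ = 36.9° be the plate's angle to the horizontal; measure y along the incline from where the plane meets the free surface. Vertical depth h = y·sinθ with sinθ = 0.600420.
The centroid lies 4r/(3π) = 0.415925 m above the diameter, so r − 4r/(3π) = 0.98 − 0.415925 = 0.564075 m below the topmost point, so y_c = 0.564075 m and h_c = 0.564075 × 0.600420 = 0.338682 m.
A = πr²/2 = π × 0.98²/2 = 1.50859 m².
Resultant F = γ·h_c·A = 7.74009 × 0.338682 × 1.50859 = 3.95466 kN.

F ≈ 3.955 kN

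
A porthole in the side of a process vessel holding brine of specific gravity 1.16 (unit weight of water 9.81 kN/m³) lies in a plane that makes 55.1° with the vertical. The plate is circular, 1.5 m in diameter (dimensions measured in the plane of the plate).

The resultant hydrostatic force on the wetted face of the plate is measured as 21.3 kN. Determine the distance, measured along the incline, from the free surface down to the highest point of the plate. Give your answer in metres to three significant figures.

y_top ≈ 1.10 m

γ = 1.16 × 9.81 = 11.3796 kN/m³.
A = π(0.75)² = 1.76715 m².
From F = γ·h_c·A, the centroid depth is h_c = 21.3/(11.3796 × 1.76715) = 1.0592 m.
The plate makes 55.1° with the vertical, i.e. θ = 90° − 55.1° = 34.9° to the horizontal. Measuring y along the incline from the free-surface line, vertical depth h = y·sinθ with sinθ = 0.572146.
Along the incline, y_c = h_c/sinθ = 1.0592/0.572146 = 1.85128 m.
The centroid is at the centre, 0.75 m below the top of the plate, so the highest point sits at y_top = 1.85128 − 0.75 = 1.10128 m along the incline.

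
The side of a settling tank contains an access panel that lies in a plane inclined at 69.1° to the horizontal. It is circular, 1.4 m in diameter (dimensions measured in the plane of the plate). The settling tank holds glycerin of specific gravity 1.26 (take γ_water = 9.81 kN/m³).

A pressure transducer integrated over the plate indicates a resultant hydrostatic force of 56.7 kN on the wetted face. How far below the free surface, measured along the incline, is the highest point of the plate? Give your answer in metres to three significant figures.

γ = 1.26 × 9.81 = 12.3606 kN/m³.
A = π(0.7)² = 1.53938 m².
From F = γ·h_c·A, the centroid depth is h_c = 56.7/(12.3606 × 1.53938) = 2.97987 m.
Let θ = 69.1° be the plate's angle to the horizontal; measure y along the incline from where the plane meets the free surface. Vertical depth h = y·sinθ with sinθ = 0.934204.
Along the incline, y_c = h_c/sinθ = 2.97987/0.934204 = 3.18974 m.
The centroid is at the centre, 0.7 m below the top of the plate, so the highest point sits at y_top = 3.18974 − 0.7 = 2.48974 m along the incline.

y_top ≈ 2.49 m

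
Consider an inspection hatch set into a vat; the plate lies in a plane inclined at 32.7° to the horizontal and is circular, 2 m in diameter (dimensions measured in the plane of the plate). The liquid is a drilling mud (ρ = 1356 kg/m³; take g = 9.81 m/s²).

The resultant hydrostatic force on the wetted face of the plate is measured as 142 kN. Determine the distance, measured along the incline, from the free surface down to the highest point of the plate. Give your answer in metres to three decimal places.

γ = ρg = 1356 × 9.81 / 1000 = 13.30236 kN/m³.
A = π(1)² = 3.14159 m².
From F = γ·h_c·A, the centroid depth is h_c = 142/(13.30236 × 3.14159) = 3.3979 m.
Let θ = 32.7° be the plate's angle to the horizontal; measure y along the incline from where the plane meets the free surface. Vertical depth h = y·sinθ with sinθ = 0.540240.
Along the incline, y_c = h_c/sinθ = 3.3979/0.540240 = 6.28961 m.
The centroid is at the centre, 1 m below the top of the plate, so the highest point sits at y_top = 6.28961 − 1 = 5.28961 m along the incline.

y_top ≈ 5.290 m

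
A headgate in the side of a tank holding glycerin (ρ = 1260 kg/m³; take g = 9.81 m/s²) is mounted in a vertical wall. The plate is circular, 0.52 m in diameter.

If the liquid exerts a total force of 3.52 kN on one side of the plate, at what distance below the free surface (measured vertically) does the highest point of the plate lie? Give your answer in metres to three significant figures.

γ = ρg = 1260 × 9.81 / 1000 = 12.3606 kN/m³.
A = π(0.26)² = 0.212372 m².
From F = γ·h_c·A, the centroid depth is h_c = 3.52/(12.3606 × 0.212372) = 1.34093 m.
The centroid is at the centre, 0.26 m below the top of the plate, so the highest point sits at h_top = 1.34093 − 0.26 = 1.08093 m below the surface.

d_top ≈ 1.08 m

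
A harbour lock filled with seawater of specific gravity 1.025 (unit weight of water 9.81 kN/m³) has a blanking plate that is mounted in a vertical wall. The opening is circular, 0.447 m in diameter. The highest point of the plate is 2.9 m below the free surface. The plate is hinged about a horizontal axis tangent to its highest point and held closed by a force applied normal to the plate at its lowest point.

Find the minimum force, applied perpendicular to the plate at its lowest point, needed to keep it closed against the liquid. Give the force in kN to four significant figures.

P ≈ 2.508 kN

γ = 1.025 × 9.81 = 10.05525 kN/m³.
The centroid is at the centre, 0.2235 m below the top of the plate, so the centroid depth is h_c = 2.9 + 0.2235 = 3.1235 m.
A = π(0.2235)² = 0.15693 m².
Resultant F = γ·h_c·A = 10.05525 × 3.1235 × 0.15693 = 4.92879 kN.
I_c = πr⁴/4 = π × 0.2235⁴/4 = 0.00195975 m⁴.
Centre of pressure: y_p = y_c + I_c/(y_c·A) = 3.1235 + 0.00195975/(3.1235 × 0.15693) = 3.1235 + 0.0039981 = 3.1275 m along the plane.
The resultant acts 0.2235 + 0.0039981 = 0.227498 m (along the plate) below the hinge at the top edge, so the moment about the hinge is M = F × 0.227498 = 4.92879 × 0.227498 = 1.12129 kN·m.
A normal force at the bottom, 0.447 m from the hinge, must supply this moment: P = 1.12129/0.447 = 2.50848 kN.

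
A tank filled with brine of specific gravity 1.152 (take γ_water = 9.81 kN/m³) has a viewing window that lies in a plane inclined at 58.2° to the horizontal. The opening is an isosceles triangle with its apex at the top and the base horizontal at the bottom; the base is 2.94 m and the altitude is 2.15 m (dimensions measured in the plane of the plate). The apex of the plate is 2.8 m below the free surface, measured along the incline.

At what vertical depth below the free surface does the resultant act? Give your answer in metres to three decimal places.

γ = 1.152 × 9.81 = 11.30112 kN/m³.
Let θ = 58.2° be the plate's angle to the horizontal; measure y along the incline from where the plane meets the free surface. Vertical depth h = y·sinθ with sinθ = 0.849893.
With the apex up, the centroid sits 2h/3 = 2 × 2.15/3 = 1.43333 m below the apex, so y_c = 2.8 + 1.43333 = 4.23333 m and h_c = 4.23333 × 0.849893 = 3.59788 m.
A = ½ × 2.94 × 2.15 = 3.1605 m².
Resultant F = γ·h_c·A = 11.30112 × 3.59788 × 3.1605 = 128.506 kN.
I_c = b·h³/36 = 2.94 × 2.15³/36 = 0.811634 m⁴.
Centre of pressure: y_p = y_c + I_c/(y_c·A) = 4.23333 + 0.811634/(4.23333 × 3.1605) = 4.23333 + 0.0606628 = 4.29399 m along the plane.
Vertically, h_p = y_p·sinθ = 4.29399 × 0.849893 = 3.64943 m.

h_p = 3.649 m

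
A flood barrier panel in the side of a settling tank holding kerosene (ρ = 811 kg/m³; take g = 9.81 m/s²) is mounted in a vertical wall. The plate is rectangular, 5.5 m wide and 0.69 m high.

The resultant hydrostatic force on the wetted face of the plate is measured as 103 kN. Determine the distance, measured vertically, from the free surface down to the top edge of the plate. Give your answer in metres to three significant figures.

γ = ρg = 811 × 9.81 / 1000 = 7.95591 kN/m³.
A = 5.5 × 0.69 = 3.795 m².
From F = γ·h_c·A, the centroid depth is h_c = 103/(7.95591 × 3.795) = 3.41142 m.
The centroid lies 0.69/2 = 0.345 m below the top edge, so the top edge sits at h_top = 3.41142 − 0.345 = 3.06642 m below the surface.

d_top ≈ 3.07 m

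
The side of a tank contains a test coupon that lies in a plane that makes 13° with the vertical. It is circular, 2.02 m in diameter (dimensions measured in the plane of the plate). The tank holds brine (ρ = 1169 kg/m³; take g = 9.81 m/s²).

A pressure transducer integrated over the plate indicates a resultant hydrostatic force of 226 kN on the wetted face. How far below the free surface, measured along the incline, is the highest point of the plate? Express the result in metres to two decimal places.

y_top ≈ 5.30 m

γ = ρg = 1169 × 9.81 / 1000 = 11.46789 kN/m³.
A = π(1.01)² = 3.20474 m².
From F = γ·h_c·A, the centroid depth is h_c = 226/(11.46789 × 3.20474) = 6.14939 m.
The plate makes 13° with the vertical, i.e. θ = 90° − 13° = 77° to the horizontal. Measuring y along the incline from the free-surface line, vertical depth h = y·sinθ with sinθ = 0.974370.
Along the incline, y_c = h_c/sinθ = 6.14939/0.974370 = 6.31114 m.
The centroid is at the centre, 1.01 m below the top of the plate, so the highest point sits at y_top = 6.31114 − 1.01 = 5.30114 m along the incline.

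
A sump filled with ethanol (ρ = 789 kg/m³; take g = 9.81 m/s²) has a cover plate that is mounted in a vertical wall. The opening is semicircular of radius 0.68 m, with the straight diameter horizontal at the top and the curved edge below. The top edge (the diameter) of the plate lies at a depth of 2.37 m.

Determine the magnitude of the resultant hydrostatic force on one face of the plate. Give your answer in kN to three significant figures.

F ≈ 14.9 kN

γ = ρg = 789 × 9.81 / 1000 = 7.74009 kN/m³.
The centroid of a semicircle lies 4r/(3π) = 0.288601 m from the diameter, here below the top edge, so the centroid depth is h_c = 2.37 + 0.288601 = 2.6586 m.
A = πr²/2 = π × 0.68²/2 = 0.726336 m².
Resultant F = γ·h_c·A = 7.74009 × 2.6586 × 0.726336 = 14.9464 kN.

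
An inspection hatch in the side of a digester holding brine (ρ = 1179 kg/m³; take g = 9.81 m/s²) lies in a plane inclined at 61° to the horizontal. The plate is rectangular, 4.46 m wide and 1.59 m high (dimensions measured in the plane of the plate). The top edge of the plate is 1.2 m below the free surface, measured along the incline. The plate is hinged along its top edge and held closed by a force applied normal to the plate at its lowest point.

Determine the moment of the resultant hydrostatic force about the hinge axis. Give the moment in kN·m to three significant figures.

M ≈ 129 kN·m

γ = ρg = 1179 × 9.81 / 1000 = 11.56599 kN/m³.
Let θ = 61° be the plate's angle to the horizontal; measure y along the incline from where the plane meets the free surface. Vertical depth h = y·sinθ with sinθ = 0.874620.
The centroid lies 1.59/2 = 0.795 m below the top edge, so y_c = 1.2 + 0.795 = 1.995 m and h_c = 1.995 × 0.874620 = 1.74487 m.
A = 4.46 × 1.59 = 7.0914 m².
Resultant F = γ·h_c·A = 11.56599 × 1.74487 × 7.0914 = 143.113 kN.
I_c = b·h³/12 = 4.46 × 1.59³/12 = 1.49398 m⁴.
Centre of pressure: y_p = y_c + I_c/(y_c·A) = 1.995 + 1.49398/(1.995 × 7.0914) = 1.995 + 0.105601 = 2.1006 m along the plane.
The resultant acts 0.795 + 0.105601 = 0.900601 m (along the plate) below the hinge at the top edge, so the moment about the hinge is M = F × 0.900601 = 143.113 × 0.900601 = 128.888 kN·m.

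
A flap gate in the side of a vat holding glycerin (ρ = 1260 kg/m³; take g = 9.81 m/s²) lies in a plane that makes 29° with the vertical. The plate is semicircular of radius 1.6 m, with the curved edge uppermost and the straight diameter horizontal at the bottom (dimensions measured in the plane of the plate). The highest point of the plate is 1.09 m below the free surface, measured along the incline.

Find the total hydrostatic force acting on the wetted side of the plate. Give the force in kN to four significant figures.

γ = ρg = 1260 × 9.81 / 1000 = 12.3606 kN/m³.
The plate makes 29° with the vertical, i.e. θ = 90° − 29° = 61° to the horizontal. Measuring y along the incline from the free-surface line, vertical depth h = y·sinθ with sinθ = 0.874620.
The centroid lies 4r/(3π) = 0.679061 m above the diameter, so r − 4r/(3π) = 1.6 − 0.679061 = 0.920939 m below the topmost point, so y_c = 1.09 + 0.920939 = 2.01094 m and h_c = 2.01094 × 0.874620 = 1.75881 m.
A = πr²/2 = π × 1.6²/2 = 4.02124 m².
Resultant F = γ·h_c·A = 12.3606 × 1.75881 × 4.02124 = 87.4215 kN.

F ≈ 87.42 kN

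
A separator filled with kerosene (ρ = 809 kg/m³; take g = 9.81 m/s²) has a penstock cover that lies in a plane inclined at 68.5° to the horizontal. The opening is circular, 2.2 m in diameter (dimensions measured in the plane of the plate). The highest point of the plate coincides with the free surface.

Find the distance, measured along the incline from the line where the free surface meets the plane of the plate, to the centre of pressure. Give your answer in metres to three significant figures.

γ = ρg = 809 × 9.81 / 1000 = 7.93629 kN/m³.
Let θ = 68.5° be the plate's angle to the horizontal; measure y along the incline from where the plane meets the free surface. Vertical depth h = y·sinθ with sinθ = 0.930418.
The centroid is at the centre, 1.1 m below the top of the plate, so y_c = 1.1 m and h_c = 1.1 × 0.930418 = 1.02346 m.
A = π(1.1)² = 3.80133 m².
Resultant F = γ·h_c·A = 7.93629 × 1.02346 × 3.80133 = 30.8762 kN.
I_c = πr⁴/4 = π × 1.1⁴/4 = 1.1499 m⁴.
Centre of pressure: y_p = y_c + I_c/(y_c·A) = 1.1 + 1.1499/(1.1 × 3.80133) = 1.1 + 0.274999 = 1.375 m along the plane.

y_p = 1.38 m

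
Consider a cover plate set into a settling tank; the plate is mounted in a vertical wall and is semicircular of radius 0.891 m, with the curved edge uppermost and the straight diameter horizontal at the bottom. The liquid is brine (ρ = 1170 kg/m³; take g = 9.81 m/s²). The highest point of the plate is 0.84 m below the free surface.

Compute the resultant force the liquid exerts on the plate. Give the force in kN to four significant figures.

γ = ρg = 1170 × 9.81 / 1000 = 11.4777 kN/m³.
The centroid lies 4r/(3π) = 0.378152 m above the diameter, so r − 4r/(3π) = 0.891 − 0.378152 = 0.512848 m below the topmost point, so the centroid depth is h_c = 0.84 + 0.512848 = 1.35285 m.
A = πr²/2 = π × 0.891²/2 = 1.24703 m².
Resultant F = γ·h_c·A = 11.4777 × 1.35285 × 1.24703 = 19.3634 kN.

F ≈ 19.36 kN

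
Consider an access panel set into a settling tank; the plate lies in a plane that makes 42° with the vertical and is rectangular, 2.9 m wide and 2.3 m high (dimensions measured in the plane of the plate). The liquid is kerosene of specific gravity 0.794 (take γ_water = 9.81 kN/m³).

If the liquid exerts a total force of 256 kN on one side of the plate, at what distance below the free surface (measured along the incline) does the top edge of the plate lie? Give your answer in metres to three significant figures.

y_top ≈ 5.48 m

γ = 0.794 × 9.81 = 7.78914 kN/m³.
A = 2.9 × 2.3 = 6.67 m².
From F = γ·h_c·A, the centroid depth is h_c = 256/(7.78914 × 6.67) = 4.92748 m.
The plate makes 42° with the vertical, i.e. θ = 90° − 42° = 48° to the horizontal. Measuring y along the incline from the free-surface line, vertical depth h = y·sinθ with sinθ = 0.743145.
Along the incline, y_c = h_c/sinθ = 4.92748/0.743145 = 6.63058 m.
The centroid lies 2.3/2 = 1.15 m below the top edge, so the top edge sits at y_top = 6.63058 − 1.15 = 5.48058 m along the incline.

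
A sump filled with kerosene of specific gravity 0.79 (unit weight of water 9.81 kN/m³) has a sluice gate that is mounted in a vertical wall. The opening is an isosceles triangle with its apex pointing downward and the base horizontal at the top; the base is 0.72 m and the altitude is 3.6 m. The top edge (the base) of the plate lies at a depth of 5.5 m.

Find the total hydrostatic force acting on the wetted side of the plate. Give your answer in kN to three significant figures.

F ≈ 67.3 kN

γ = 0.79 × 9.81 = 7.7499 kN/m³.
With the apex down, the centroid sits h/3 = 3.6/3 = 1.2 m below the base (the top edge), so the centroid depth is h_c = 5.5 + 1.2 = 6.7 m.
A = ½ × 0.72 × 3.6 = 1.296 m².
Resultant F = γ·h_c·A = 7.7499 × 6.7 × 1.296 = 67.2939 kN.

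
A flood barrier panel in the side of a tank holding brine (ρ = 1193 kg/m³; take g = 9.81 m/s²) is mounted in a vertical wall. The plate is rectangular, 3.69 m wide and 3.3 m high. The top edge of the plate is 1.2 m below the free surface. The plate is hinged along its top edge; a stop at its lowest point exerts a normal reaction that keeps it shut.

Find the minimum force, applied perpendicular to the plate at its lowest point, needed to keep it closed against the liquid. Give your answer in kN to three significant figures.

γ = ρg = 1193 × 9.81 / 1000 = 11.70333 kN/m³.
The centroid lies 3.3/2 = 1.65 m below the top edge, so the centroid depth is h_c = 1.2 + 1.65 = 2.85 m.
A = 3.69 × 3.3 = 12.177 m².
Resultant F = γ·h_c·A = 11.70333 × 2.85 × 12.177 = 406.158 kN.
I_c = b·h³/12 = 3.69 × 3.3³/12 = 11.0506 m⁴.
Centre of pressure: y_p = y_c + I_c/(y_c·A) = 2.85 + 11.0506/(2.85 × 12.177) = 2.85 + 0.31842 = 3.16842 m along the plane.
The resultant acts 1.65 + 0.31842 = 1.96842 m (along the plate) below the hinge at the top edge, so the moment about the hinge is M = F × 1.96842 = 406.158 × 1.96842 = 799.49 kN·m.
A normal force at the bottom, 3.3 m from the hinge, must supply this moment: P = 799.49/3.3 = 242.27 kN.

P ≈ 242 kN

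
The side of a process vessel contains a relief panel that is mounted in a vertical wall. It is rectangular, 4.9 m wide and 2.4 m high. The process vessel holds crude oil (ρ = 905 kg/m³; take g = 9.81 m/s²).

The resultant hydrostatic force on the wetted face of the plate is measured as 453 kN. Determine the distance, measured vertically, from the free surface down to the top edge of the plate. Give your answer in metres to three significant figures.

γ = ρg = 905 × 9.81 / 1000 = 8.87805 kN/m³.
A = 4.9 × 2.4 = 11.76 m².
From F = γ·h_c·A, the centroid depth is h_c = 453/(8.87805 × 11.76) = 4.33884 m.
The centroid lies 2.4/2 = 1.2 m below the top edge, so the top edge sits at h_top = 4.33884 − 1.2 = 3.13884 m below the surface.

d_top ≈ 3.14 m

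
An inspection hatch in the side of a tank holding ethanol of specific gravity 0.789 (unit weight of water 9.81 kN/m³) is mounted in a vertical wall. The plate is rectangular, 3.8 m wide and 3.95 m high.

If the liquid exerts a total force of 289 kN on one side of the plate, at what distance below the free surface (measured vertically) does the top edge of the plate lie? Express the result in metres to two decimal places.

γ = 0.789 × 9.81 = 7.74009 kN/m³.
A = 3.8 × 3.95 = 15.01 m².
From F = γ·h_c·A, the centroid depth is h_c = 289/(7.74009 × 15.01) = 2.48755 m.
The centroid lies 3.95/2 = 1.975 m below the top edge, so the top edge sits at h_top = 2.48755 − 1.975 = 0.51255 m below the surface.

d_top ≈ 0.51 m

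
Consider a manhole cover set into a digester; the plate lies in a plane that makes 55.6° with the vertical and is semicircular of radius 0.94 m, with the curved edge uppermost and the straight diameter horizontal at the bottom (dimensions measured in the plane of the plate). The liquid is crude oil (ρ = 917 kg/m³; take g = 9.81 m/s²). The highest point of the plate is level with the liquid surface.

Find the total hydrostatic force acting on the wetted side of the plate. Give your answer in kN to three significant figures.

γ = ρg = 917 × 9.81 / 1000 = 8.99577 kN/m³.
The plate makes 55.6° with the vertical, i.e. θ = 90° − 55.6° = 34.4° to the horizontal. Measuring y along the incline from the free-surface line, vertical depth h = y·sinθ with sinθ = 0.564967.
The centroid lies 4r/(3π) = 0.398948 m above the diameter, so r − 4r/(3π) = 0.94 − 0.398948 = 0.541052 m below the topmost point, so y_c = 0.541052 m and h_c = 0.541052 × 0.564967 = 0.305677 m.
A = πr²/2 = π × 0.94²/2 = 1.38796 m².
Resultant F = γ·h_c·A = 8.99577 × 0.305677 × 1.38796 = 3.81661 kN.

F ≈ 3.82 kN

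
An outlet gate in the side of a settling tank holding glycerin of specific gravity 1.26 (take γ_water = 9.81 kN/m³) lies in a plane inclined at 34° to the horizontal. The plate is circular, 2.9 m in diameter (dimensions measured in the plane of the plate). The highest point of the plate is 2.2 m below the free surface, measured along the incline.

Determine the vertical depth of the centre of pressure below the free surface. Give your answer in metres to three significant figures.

h_p = 2.12 m

γ = 1.26 × 9.81 = 12.3606 kN/m³.
Let θ = 34° be the plate's angle to the horizontal; measure y along the incline from where the plane meets the free surface. Vertical depth h = y·sinθ with sinθ = 0.559193.
The centroid is at the centre, 1.45 m below the top of the plate, so y_c = 2.2 + 1.45 = 3.65 m and h_c = 3.65 × 0.559193 = 2.04105 m.
A = π(1.45)² = 6.6052 m².
Resultant F = γ·h_c·A = 12.3606 × 2.04105 × 6.6052 = 166.64 kN.
I_c = πr⁴/4 = π × 1.45⁴/4 = 3.47186 m⁴.
Centre of pressure: y_p = y_c + I_c/(y_c·A) = 3.65 + 3.47186/(3.65 × 6.6052) = 3.65 + 0.144007 = 3.79401 m along the plane.
Vertically, h_p = y_p·sinθ = 3.79401 × 0.559193 = 2.12158 m.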